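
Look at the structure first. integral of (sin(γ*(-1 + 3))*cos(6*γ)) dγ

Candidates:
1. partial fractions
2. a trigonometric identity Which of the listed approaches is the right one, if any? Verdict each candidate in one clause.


Method: a trigonometric identity — sin(γ*(-1 + 3))*cos(6*γ) is a beat pattern — rewrite the product as a sum of single-frequency waves before integrating.
- partial fractions: the expression is not a ratio of polynomials that decomposes further.
- a trigonometric identity: yes — fits the structure here.


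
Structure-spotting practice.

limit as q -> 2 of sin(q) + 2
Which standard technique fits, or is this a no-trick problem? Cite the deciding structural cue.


Best approach: no special technique — the expression is continuous at the evaluation point — substitute directly; no indeterminate form appears.


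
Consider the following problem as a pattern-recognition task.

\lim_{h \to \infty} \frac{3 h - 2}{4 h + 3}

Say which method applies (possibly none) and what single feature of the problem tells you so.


Method: dominant-term comparison — as h grows, only the highest-degree terms matter — compare leading terms and read the limit off. l'Hôpital's at-infinity variant applies to the expression viewed as a single quotient; the leading-term comparison is the direct route.


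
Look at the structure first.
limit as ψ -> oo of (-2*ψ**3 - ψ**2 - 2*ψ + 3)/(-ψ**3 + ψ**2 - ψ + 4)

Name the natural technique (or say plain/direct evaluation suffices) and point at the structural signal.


Diagnosis: dominant-term comparison — at large ψ only the top-degree terms survive; compare the leading terms and the limit falls out. As a single quotient, the ∞/∞ shape would yield to repeated differentiation as well — the growth comparison gets there in one look.


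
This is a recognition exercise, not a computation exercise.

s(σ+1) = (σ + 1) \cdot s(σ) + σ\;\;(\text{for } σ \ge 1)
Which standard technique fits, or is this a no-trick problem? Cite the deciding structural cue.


Diagnosis: a summation factor — first-order, linear, moving coefficient σ + 1: the discrete analogue of an integrating factor handles it.


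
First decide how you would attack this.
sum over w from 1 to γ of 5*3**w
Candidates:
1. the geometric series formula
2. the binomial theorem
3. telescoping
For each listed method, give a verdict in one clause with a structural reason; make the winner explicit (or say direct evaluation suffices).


Method: the geometric series formula — the ratio of consecutive terms is the constant 3, independent of the index — a geometric sum.
- the geometric series formula: applies; the problem has the shape this method handles.
- the binomial theorem: the terms lack the binomial-coefficient-weighted complementary-power pattern of an expansion.
- telescoping — in the displayed form, no term reappears at a neighboring index to cancel against.


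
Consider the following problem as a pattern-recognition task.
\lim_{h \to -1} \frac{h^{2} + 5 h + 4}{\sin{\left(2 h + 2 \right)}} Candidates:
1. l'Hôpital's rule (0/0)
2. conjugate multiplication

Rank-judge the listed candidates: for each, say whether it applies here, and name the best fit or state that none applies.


Best approach: l'Hôpital's rule (0/0) — substituting -1 gives 0 over 0; differentiate top and bottom once and re-evaluate. Known elementary limits would finish this too — the rule just bypasses the case analysis.
- l'Hôpital's rule (0/0) — applies; the problem has the shape this method handles.
- conjugate multiplication: no divergent radical difference is present for a conjugate pair to cancel.


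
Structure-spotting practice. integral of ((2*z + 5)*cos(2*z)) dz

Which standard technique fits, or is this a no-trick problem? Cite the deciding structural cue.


Best approach: integration by parts — a polynomial factor 2*z + 5 multiplies cos(2*z); differentiating 2*z + 5 lowers its degree while cos(2*z) integrates cleanly, so parts wins.


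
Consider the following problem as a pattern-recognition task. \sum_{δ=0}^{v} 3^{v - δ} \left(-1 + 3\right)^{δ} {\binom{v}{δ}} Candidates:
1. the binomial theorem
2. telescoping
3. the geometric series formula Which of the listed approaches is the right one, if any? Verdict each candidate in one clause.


Technique: the binomial theorem — the binomial coefficients weight matched powers of (-1 + 3) and 3, which is exactly the expansion of a binomial power.
- the binomial theorem: yes — fits the structure here.
- telescoping — as presented, consecutive terms share no shifted copy to cancel against — no rewrite is on display to change that.
- the geometric series formula — no single multiplier carries one term to the next throughout the sum.


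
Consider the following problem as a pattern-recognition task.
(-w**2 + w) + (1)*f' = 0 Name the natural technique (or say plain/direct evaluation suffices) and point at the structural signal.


Technique: no special technique — the slope is a function of w alone, so integrate both sides directly.


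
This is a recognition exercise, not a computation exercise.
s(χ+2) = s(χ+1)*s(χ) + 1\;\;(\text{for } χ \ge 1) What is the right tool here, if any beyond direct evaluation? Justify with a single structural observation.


Best approach: no special technique — the recurrence is nonlinear in the sequence values; study it directly, no linear machinery applies.


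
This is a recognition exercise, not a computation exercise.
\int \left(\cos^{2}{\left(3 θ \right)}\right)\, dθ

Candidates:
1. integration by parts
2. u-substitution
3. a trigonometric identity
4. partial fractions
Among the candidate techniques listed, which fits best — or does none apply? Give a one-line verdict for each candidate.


Technique: a trigonometric identity — reduce \cos^{2}{\left(3 θ \right)} with the power-reduction formula and the integral becomes first-degree trigonometry.
- integration by parts — not the natural route: no polynomial-kernel product appears — a recursive parts reduction of the trigonometric product exists, but the identity rewrite is direct.
- u-substitution: no subexpression of the integrand serves as a whole-integral substitution inner — individual terms may offer their own, but none carries its derivative as a factor of the full integrand; a working change of variable would have to be constructed from outside the expression.
- a trigonometric identity — a fit — the right tool for this form.
- partial fractions — there is no rational-function structure to decompose.


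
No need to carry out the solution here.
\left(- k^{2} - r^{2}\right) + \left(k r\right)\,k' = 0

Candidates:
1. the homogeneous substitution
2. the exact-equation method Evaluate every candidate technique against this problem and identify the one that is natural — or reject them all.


Diagnosis: the homogeneous substitution — scaling r and k together leaves the slope fixed — it depends only on k/r, so substitute the ratio. This doubles as a Bernoulli equation in the unknown as written; the homogeneous route needs no setup at all.
- the homogeneous substitution — applies; the problem has the shape this method handles.
- the exact-equation method: exactness fails on the nose — the mixed partials do not match.


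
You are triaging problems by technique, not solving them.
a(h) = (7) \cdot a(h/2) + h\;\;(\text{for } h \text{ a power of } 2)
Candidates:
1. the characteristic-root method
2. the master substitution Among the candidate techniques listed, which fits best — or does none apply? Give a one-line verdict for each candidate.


Method: the master substitution — treat m = log base 2 of h as the new clock: one recursion step advances m by one while h scales by 2.
- the characteristic-root method — the recursion divides its index rather than shifting it — outside the constant-shift family the root method covers.
- the master substitution: a fit — the right tool for this form.


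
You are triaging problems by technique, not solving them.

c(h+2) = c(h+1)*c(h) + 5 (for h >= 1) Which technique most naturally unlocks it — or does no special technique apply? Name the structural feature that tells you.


Verdict: no special technique — the unknown enters the rule nonlinearly, not as a weighted sum — no linear method is even well-posed.


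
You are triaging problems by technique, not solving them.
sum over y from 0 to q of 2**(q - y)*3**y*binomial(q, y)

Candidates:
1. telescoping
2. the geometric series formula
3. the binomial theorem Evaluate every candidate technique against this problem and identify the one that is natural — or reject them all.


Diagnosis: the binomial theorem — binomial(q, y) weighting matched powers of 3 and 2 is the expanded form of (3 + 2)^q — fold it back up.
- telescoping — as presented, consecutive terms share no shifted copy to cancel against — no rewrite is on display to change that.
- the geometric series formula: consecutive terms are not related by a fixed multiplier.
- the binomial theorem — a fit — the right tool for this form.


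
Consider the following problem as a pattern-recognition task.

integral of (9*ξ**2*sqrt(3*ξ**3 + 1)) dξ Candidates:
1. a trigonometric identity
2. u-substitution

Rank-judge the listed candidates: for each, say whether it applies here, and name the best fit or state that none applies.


Best approach: u-substitution — everything non-trivial happens through the inner expression 3*ξ**3 + 1, and its derivative accounts for the remaining factor up to a constant, so set u = 3*ξ**3 + 1.
- a trigonometric identity — no sine or cosine appears, so there is nothing for a trigonometric identity to act on.
- u-substitution: yes — fits the structure here.


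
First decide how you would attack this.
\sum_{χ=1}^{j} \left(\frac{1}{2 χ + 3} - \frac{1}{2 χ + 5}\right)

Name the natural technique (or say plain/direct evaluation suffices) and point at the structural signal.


Diagnosis: telescoping — the piece each term subtracts is \frac{1}{2 χ + 3} advanced by one index, and it reappears with a plus sign leading the following term — the sum collapses to its boundary terms.


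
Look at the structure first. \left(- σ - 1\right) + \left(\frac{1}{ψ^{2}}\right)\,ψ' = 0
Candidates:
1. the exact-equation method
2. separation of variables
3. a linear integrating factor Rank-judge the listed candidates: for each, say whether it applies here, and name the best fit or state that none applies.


Diagnosis: separation of variables — one side of the product carries the independent variable, the other the unknown — the textbook separation shape.
- the exact-equation method — any potential here is of the trivial single-variable kind; the exact method earns its name only with genuine cross terms.
- separation of variables: a fit — the right tool for this form.
- a linear integrating factor: the unknown enters nonlinearly (through a power, a denominator, or a transcendental function), which the linear integrating-factor recipe cannot absorb as-is — any repair would come from a preliminary substitution, not the factor.


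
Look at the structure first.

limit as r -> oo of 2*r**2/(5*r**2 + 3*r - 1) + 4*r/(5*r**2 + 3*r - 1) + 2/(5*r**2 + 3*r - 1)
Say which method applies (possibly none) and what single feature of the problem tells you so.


Technique: dominant-term comparison — divide by the highest power of r present: lower-order terms vanish and the dominant ratio remains. Differentiating the expression as a single quotient would eventually settle it as well; matching dominant growth settles it immediately.


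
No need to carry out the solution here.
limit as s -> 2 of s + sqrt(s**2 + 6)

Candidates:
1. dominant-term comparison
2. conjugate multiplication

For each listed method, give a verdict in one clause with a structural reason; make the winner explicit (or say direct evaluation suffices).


Diagnosis: no special technique — nothing blocks direct substitution at 2: plug in and finish.
- dominant-term comparison: no dominant-degree comparison decides it.
- conjugate multiplication — no divergent radical difference is present for a conjugate pair to cancel.


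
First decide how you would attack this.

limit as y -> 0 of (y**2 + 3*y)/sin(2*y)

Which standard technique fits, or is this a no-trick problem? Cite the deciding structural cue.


Technique: l'Hôpital's rule (0/0) — numerator and denominator both vanish at 0 — a genuine 0/0 form, which is exactly when l'Hôpital applies. One could equally expand both pieces locally and compare leading terms; the rule does that in one stroke.


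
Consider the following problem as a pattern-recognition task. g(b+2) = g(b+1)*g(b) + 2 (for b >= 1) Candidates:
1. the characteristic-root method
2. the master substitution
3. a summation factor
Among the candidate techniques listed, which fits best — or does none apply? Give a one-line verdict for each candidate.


Technique: no special technique — nonlinear feedback in the recursion rules out every root- or factor-based technique.
- the characteristic-root method — nonlinearity rules out exponential-mode superposition from the start.
- the master substitution: the recursion shifts the index rather than dividing it.
- a summation factor: the recursion is nonlinear — outside the first-order linear family a summation factor addresses.


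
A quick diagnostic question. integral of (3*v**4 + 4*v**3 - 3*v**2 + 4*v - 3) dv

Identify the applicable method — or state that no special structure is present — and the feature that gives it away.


Diagnosis: no special technique — the integrand is a sum of constant multiples of powers of v — integrate term by term.


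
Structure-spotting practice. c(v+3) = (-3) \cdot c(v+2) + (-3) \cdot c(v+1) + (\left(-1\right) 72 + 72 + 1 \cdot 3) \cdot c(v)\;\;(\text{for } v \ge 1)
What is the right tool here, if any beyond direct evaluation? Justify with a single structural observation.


Method: the characteristic-root method — no index-dependence in the weights and nothing inhomogeneous: classic characteristic-equation setup.


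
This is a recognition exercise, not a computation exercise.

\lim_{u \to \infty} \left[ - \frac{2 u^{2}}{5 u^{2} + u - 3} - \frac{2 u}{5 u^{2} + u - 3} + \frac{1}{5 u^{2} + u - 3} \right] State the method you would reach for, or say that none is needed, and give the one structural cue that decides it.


Technique: dominant-term comparison — at large u only the top-degree terms survive; compare the leading terms and the limit falls out. As a single quotient, the ∞/∞ shape would yield to repeated differentiation as well — the growth comparison gets there in one look.


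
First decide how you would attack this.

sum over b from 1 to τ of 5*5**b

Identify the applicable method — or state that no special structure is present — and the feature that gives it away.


Diagnosis: the geometric series formula — each summand is the previous one scaled by 5; that constant multiplier is itself the geometric structure.


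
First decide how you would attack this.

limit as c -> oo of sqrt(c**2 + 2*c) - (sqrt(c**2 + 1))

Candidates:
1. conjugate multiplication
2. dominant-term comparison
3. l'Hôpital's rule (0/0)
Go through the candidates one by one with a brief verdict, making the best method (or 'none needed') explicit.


Verdict: conjugate multiplication — turning the difference into a conjugate-rationalized ratio makes the limit readable.
- conjugate multiplication: yes — fits the structure here.
- dominant-term comparison: no ranking of term growth rates resolves the limit here.
- l'Hôpital's rule (0/0): no quotient structure at all: the clash is ∞ minus ∞, which rationalizing converts into a tractable ratio.


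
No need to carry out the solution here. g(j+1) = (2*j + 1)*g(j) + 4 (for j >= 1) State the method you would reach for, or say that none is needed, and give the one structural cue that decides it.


Best approach: a summation factor — because the multiplier 2*j + 1 is index-dependent, divide through by its running product and sum the resulting differences.


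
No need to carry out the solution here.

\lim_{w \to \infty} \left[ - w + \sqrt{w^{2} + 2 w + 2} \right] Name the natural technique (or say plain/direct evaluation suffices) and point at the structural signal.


Verdict: conjugate multiplication — an infinity-minus-infinity difference with a surviving radical — multiply by the conjugate to cancel the divergence.


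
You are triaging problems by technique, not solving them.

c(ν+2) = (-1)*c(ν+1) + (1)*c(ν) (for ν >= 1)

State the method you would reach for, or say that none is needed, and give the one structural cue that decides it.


Method: the characteristic-root method — shift-invariance with fixed coefficients calls for exponential trials; the characteristic polynomial finds every r^ν.


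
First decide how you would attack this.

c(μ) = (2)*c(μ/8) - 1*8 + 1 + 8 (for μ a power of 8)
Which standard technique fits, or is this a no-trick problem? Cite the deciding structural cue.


Diagnosis: the master substitution — the recursive call is at index μ/8 rather than a shift, a divide-and-conquer shape — substituting μ = 8^m linearizes it.


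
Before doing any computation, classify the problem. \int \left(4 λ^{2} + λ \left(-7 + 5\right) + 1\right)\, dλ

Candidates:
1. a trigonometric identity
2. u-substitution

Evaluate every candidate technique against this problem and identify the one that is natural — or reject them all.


Verdict: no special technique — nothing composite, nothing rational, nothing trigonometric — each constant-multiple power of λ integrates by the power rule alone.
- a trigonometric identity: with no trigonometric functions present, identity rewriting has no target.
- u-substitution — no substitution does more than relabel what direct integration already handles.


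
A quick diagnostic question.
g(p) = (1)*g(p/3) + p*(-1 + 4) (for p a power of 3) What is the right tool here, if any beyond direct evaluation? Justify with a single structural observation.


Diagnosis: the master substitution — divide-the-index recursion (p/3 inside the call) straightens out once the index is rewritten as 3^m.


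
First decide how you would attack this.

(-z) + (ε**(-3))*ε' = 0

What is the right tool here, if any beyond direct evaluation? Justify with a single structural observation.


Verdict: separation of variables — solved for the derivative, the right side splits multiplicatively into a function of each variable alone — divide and integrate each side. The cross-partial test also passes here (vacuously, each side single-variable); the potential-function route would work, separation is simply more immediate.


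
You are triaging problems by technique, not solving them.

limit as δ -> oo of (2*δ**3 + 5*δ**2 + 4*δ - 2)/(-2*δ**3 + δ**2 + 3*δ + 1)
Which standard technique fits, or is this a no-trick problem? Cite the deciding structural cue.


Verdict: dominant-term comparison — as δ grows, only the highest-degree terms matter — compare leading terms and read the limit off. l'Hôpital's at-infinity variant applies to the expression viewed as a single quotient; the leading-term comparison is the direct route.


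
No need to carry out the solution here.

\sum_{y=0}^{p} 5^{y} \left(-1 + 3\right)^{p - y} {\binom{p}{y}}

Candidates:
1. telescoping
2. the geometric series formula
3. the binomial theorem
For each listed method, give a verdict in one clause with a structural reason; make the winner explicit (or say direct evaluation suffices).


Technique: the binomial theorem — the binomial coefficients weight matched powers of 5 and (-1 + 3), which is exactly the expansion of a binomial power.
- telescoping — as presented, consecutive terms share no shifted copy to cancel against — no rewrite is on display to change that.
- the geometric series formula: consecutive terms are not related by a fixed multiplier.
- the binomial theorem — a fit — the right tool for this form.


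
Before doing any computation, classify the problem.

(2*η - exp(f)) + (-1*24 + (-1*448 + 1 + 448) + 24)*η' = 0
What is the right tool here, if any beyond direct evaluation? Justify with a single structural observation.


Technique: a linear integrating factor — the equation is linear in η with coefficient 2; multiplying by the integrating factor exp(∫2) makes the left side a perfect derivative.


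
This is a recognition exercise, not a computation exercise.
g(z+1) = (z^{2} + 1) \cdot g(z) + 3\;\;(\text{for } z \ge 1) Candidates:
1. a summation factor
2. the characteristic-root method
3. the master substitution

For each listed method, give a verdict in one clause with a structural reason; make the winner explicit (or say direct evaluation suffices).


Verdict: a summation factor — it is first-order linear but the coefficient z^{2} + 1 depends on the index, so multiply through by a summation factor to telescope it.
- a summation factor — yes, a natural case for it.
- the characteristic-root method: the coefficients change with the index, which the root method cannot absorb.
- the master substitution: the recursive argument is a shift of the index, not a fixed fraction of it.


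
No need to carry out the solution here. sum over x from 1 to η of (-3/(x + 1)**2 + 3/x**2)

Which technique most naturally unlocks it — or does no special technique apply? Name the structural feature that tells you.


Verdict: telescoping — difference-of-shifts structure (each term adds 3/x**2, then subtracts its one-index-advanced value, which the following term adds back) leaves only the first and last pieces standing.


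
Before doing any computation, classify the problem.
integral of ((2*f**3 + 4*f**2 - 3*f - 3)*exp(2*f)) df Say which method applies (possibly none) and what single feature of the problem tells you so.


Method: integration by parts — a polynomial 2*f**3 + 4*f**2 - 3*f - 3 against the kernel exp(2*f) is the signature bounded-ladder case for integration by parts.


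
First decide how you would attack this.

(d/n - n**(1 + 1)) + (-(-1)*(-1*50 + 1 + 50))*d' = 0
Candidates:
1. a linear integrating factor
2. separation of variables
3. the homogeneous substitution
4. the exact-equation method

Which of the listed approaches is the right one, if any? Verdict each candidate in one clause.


Best approach: a linear integrating factor — the unknown enters only to the first power against a nonzero forcing term — the integrating-factor template applies directly.
- a linear integrating factor — yes — fits the structure here.
- separation of variables: the two dependences are entangled, not a clean product of one-variable pieces.
- the homogeneous substitution: the slope changes under joint rescaling, failing the degree-zero test.
- the exact-equation method: the cross partial derivatives disagree, so no single potential exists.


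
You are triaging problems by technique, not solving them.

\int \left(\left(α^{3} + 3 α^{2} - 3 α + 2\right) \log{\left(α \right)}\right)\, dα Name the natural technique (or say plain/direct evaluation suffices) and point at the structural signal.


Best approach: integration by parts — one parts step with u = \log{\left(α \right)} trades the logarithm for an algebraic integrand.


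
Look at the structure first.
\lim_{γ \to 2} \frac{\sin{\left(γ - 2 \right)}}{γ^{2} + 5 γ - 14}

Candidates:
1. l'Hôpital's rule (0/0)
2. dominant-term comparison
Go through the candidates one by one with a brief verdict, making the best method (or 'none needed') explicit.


Best approach: l'Hôpital's rule (0/0) — the 0/0 form at 2 is the signature situation for l'Hôpital's rule. A first-order expansion at the point is an equally standard path; the rule packages it.
- l'Hôpital's rule (0/0): a fit — the right tool for this form.
- dominant-term comparison: no dominant-degree comparison decides it.


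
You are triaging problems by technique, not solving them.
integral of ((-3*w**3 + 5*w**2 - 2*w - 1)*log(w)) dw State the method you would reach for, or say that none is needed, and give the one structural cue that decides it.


Best approach: integration by parts — with u = log(w) the logarithm disappears after one differentiation, leaving a power-rule integral.


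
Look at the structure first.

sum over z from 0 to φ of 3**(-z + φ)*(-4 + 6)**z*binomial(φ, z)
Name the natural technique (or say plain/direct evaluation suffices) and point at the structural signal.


Technique: the binomial theorem — binomial(φ, z) weighting matched powers of (-4 + 6) and 3 is the expanded form of ((-4 + 6) + 3)^φ — fold it back up.


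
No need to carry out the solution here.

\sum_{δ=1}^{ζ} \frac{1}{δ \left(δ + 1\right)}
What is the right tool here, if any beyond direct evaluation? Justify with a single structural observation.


Best approach: telescoping — \frac{1}{δ \left(δ + 1\right)} hides a difference of shifted reciprocals — decompose it and the middle of the sum vanishes.


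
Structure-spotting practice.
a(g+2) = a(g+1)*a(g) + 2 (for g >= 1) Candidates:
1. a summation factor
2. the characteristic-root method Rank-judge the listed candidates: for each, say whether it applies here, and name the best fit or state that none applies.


Diagnosis: no special technique — the recurrence is nonlinear in the sequence terms; no linear-recurrence method fits it as written — one iterates or studies it directly.
- a summation factor: no summation factor applies — the rule is not linear in the sequence values.
- the characteristic-root method: the recursion is nonlinear in the sequence values, so no linear-modes ansatz applies.


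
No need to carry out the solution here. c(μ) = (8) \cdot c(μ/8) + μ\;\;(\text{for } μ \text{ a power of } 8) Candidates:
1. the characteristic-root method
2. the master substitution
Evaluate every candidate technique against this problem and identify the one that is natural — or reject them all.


Verdict: the master substitution — the argument shrinks by the factor 8, so measure the index on a logarithmic scale and the recursion becomes a shift.
- the characteristic-root method: the recursion divides its index rather than shifting it — outside the constant-shift family the root method covers.
- the master substitution: yes, a natural case for it.


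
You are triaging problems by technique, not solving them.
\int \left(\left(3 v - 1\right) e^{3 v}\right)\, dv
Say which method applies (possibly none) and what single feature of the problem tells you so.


Diagnosis: integration by parts — the integrand splits as 3 v - 1 times e^{3 v} — repeatedly differentiating the polynomial part kills it, which is the parts ladder.


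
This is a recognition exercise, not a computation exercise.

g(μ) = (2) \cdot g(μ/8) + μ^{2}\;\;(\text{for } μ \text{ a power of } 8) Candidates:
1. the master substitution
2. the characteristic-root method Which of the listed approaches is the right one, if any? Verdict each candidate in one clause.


Diagnosis: the master substitution — the argument shrinks by the factor 8, so measure the index on a logarithmic scale and the recursion becomes a shift.
- the master substitution: yes, a natural case for it.
- the characteristic-root method — the recursion divides its index rather than shifting it — outside the constant-shift family the root method covers.


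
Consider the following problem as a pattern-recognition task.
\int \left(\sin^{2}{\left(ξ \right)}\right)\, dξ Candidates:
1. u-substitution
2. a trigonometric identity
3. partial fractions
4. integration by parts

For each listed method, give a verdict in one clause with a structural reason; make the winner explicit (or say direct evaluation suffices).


Technique: a trigonometric identity — the even trigonometric power \sin^{2}{\left(ξ \right)} reduces by a double-angle identity before any integration is attempted.
- u-substitution: no subexpression of the integrand serves as a whole-integral substitution inner — individual terms may offer their own, but none carries its derivative as a factor of the full integrand; a working change of variable would have to be constructed from outside the expression.
- a trigonometric identity — yes — fits the structure here.
- partial fractions: there is no rational-function structure to decompose.
- integration by parts: not the fit here: there is no polynomial factor to ladder down — parts can still close the trigonometric product by recursion, though the identity rewrite is the direct route.


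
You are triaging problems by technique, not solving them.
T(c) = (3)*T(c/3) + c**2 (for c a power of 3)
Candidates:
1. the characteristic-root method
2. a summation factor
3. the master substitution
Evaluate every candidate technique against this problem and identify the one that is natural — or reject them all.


Best approach: the master substitution — the argument c/3 divides the index by 3; the standard c = 3^m substitution converts it to a constant-shift recurrence.
- the characteristic-root method: a divided-index call is not the fixed-shift linear shape that characteristic roots solve.
- a summation factor — a divided-index call is outside the fixed-shift first-order family a summation factor normalizes.
- the master substitution — yes, a natural case for it.


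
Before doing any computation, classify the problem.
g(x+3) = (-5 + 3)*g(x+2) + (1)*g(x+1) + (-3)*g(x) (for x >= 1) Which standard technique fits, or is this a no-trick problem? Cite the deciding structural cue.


Technique: the characteristic-root method — every coefficient is a fixed number and the forcing is zero — substitute r^x and read off the root equation.


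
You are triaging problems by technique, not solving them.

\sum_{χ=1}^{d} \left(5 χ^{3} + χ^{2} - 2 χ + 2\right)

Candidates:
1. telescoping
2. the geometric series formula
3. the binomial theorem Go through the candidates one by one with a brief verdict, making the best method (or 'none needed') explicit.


Best approach: no special technique — no ratio, no shift structure, no binomial pattern: sum the constant-multiple powers of χ with known formulas.
- telescoping — the terms as presented offer no neighboring cancellation — a telescoping rewrite may exist, but the displayed structure does not hand one over.
- the geometric series formula — the ratio of consecutive terms depends on the index.
- the binomial theorem — no binomial coefficients pair with matched powers.


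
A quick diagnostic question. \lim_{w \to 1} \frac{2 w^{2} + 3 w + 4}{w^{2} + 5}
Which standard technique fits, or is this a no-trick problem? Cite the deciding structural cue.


Diagnosis: no special technique — no denominator vanishes and nothing blows up at 1: direct substitution is the whole computation.


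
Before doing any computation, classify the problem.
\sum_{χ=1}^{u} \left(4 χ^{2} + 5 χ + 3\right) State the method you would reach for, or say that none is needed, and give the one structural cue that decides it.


Diagnosis: no special technique — constant-multiple powers of χ with no cancellation partners and no common ratio — use the standard power-sum formulas.


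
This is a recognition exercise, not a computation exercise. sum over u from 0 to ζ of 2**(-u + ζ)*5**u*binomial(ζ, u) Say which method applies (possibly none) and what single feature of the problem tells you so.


Best approach: the binomial theorem — terms weighting binomial(ζ, u) against matched powers of 5 and 2 reassemble into (5 + 2)^ζ by the binomial theorem.


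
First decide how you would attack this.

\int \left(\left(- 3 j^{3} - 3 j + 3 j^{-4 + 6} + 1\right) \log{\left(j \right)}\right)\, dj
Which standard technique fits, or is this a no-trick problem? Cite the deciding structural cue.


Technique: integration by parts — the logarithm \log{\left(j \right)} wants to be differentiated, not integrated; parts makes that legal.


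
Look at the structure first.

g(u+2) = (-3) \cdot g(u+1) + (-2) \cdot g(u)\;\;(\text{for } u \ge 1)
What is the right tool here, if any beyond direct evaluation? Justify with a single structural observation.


Technique: the characteristic-root method — because shifting u leaves the equation's coefficients unchanged, exponential trials reduce it to algebra.


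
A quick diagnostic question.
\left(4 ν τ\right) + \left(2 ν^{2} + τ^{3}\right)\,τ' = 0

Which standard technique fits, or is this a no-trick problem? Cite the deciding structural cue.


Best approach: the exact-equation method — 4 ν τ and 2 ν^{2} + τ^{3} pass the exactness check on the nose, so no integrating factor in ν or τ is needed at all.


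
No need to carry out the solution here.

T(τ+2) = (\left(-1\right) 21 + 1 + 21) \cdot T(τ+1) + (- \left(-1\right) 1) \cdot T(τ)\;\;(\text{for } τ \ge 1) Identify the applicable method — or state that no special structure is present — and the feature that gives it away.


Diagnosis: the characteristic-root method — no index-dependence in the weights and nothing inhomogeneous: classic characteristic-equation setup.


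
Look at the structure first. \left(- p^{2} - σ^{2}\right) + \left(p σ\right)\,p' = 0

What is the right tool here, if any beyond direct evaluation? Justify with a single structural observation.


Diagnosis: the homogeneous substitution — the slope's numerator and denominator share total degree; set v = p/σ and the equation drops to separable form. Rearranged, this also fits the Bernoulli template directly; the homogeneous substitution reads the structure without the rearrangement.


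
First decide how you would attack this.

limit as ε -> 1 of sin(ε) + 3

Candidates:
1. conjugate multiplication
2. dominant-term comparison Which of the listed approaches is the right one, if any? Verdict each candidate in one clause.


Diagnosis: no special technique — the function is continuous at 1; evaluation is itself the limit, no machinery required.
- conjugate multiplication — there are no radicals in tension whose conjugate would simplify matters.
- dominant-term comparison — this limit is not decided by comparing leading-term growth at infinity.


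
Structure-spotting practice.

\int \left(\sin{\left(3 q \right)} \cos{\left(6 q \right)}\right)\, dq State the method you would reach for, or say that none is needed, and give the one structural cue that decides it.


Diagnosis: a trigonometric identity — the identity turns \sin{\left(3 q \right)} \cos{\left(6 q \right)} into two lone cosines/sines, each trivially integrable.


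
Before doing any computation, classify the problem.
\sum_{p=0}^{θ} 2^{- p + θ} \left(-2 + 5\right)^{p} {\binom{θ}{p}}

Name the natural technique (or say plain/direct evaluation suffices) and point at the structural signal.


Technique: the binomial theorem — binomial coefficients against complementary powers of (-2 + 5) and 2: recognize the binomial expansion and resum.


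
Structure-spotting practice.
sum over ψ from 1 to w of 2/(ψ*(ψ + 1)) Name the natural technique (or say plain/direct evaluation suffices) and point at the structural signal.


Method: telescoping — split 2/(ψ*(ψ + 1)) by partial fractions and the pieces are one function at shifted arguments — interior terms cancel.


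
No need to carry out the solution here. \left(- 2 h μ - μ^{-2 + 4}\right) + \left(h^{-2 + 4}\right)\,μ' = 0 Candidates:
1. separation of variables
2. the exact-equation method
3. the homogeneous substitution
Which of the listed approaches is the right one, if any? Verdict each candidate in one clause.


Technique: the homogeneous substitution — the slope's numerator and denominator have matching total degree, so it depends only on μ/h and the ratio substitution collapses it. A Bernoulli rewrite works here as the equation stands — the homogeneous substitution is the more immediate reading.
- separation of variables: the two dependences are entangled, not a clean product of one-variable pieces.
- the exact-equation method: the mixed-partials test fails on this split — it is not an exact differential as presented.
- the homogeneous substitution: a fit — the right tool for this form.


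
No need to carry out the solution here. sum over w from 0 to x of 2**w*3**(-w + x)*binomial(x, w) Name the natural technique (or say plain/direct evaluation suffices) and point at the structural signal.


Diagnosis: the binomial theorem — the summand is term w of a binomial expansion in 2 and 3; the whole sum is a single power.


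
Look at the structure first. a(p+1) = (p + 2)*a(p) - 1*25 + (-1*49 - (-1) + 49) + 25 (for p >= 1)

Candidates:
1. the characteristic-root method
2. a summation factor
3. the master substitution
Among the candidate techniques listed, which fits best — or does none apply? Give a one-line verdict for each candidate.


Technique: a summation factor — first-order, linear, moving coefficient p + 2: the discrete analogue of an integrating factor handles it.
- the characteristic-root method — an index-dependent weight blocks the pure exponential ansatz.
- a summation factor — a fit — the right tool for this form.
- the master substitution — the recursion steps by a constant offset, so exponential reindexing is pointless.


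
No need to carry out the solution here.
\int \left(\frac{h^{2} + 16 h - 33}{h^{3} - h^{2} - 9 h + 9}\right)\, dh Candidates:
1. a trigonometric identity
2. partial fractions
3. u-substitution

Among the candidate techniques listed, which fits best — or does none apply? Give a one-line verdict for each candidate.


Diagnosis: partial fractions — break h^{3} - h^{2} - 9 h + 9 into its roots and the integral splits into logarithm-sized bites.
- a trigonometric identity: no sine or cosine appears, so there is nothing for a trigonometric identity to act on.
- partial fractions — a fit — the right tool for this form.
- u-substitution — no subexpression of the integrand serves as a whole-integral substitution inner — individual terms may offer their own, but none carries its derivative as a factor of the full integrand; a working change of variable would have to be constructed from outside the expression.


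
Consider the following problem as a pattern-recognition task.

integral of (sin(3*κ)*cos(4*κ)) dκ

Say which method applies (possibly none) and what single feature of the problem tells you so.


Method: a trigonometric identity — the product sin(3*κ)*cos(4*κ) converts to a sum of single-frequency sinusoids via the product-to-sum identity.


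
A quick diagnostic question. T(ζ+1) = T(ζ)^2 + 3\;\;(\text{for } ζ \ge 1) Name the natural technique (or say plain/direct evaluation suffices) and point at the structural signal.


Method: no special technique — the sequence value feeds back through itself nonlinearly — linear superposition fails, and every superposition-based closed form fails with it.


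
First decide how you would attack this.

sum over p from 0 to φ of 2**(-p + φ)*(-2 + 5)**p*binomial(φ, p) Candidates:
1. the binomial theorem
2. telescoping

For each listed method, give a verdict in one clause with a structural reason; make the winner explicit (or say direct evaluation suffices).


Method: the binomial theorem — binomial coefficients against complementary powers of (-2 + 5) and 2: recognize the binomial expansion and resum.
- the binomial theorem — applicable, and directly so.
- telescoping — neither a shifted-difference shape nor integer-spaced poles are present.


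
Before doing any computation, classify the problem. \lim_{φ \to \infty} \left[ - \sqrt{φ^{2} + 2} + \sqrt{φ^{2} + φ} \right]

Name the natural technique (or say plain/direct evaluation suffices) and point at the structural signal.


Technique: conjugate multiplication — the ∞ − ∞ radical form is the exact trigger for the conjugate maneuver.
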